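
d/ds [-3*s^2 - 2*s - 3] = -6*s - 2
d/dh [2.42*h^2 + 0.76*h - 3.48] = 4.84*h + 0.76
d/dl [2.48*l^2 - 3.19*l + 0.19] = 4.96*l - 3.19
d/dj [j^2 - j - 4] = 2*j - 1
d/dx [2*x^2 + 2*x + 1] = 4*x + 2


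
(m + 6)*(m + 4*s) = m^2 + 4*m*s + 6*m + 24*s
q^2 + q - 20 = (q - 4)*(q + 5)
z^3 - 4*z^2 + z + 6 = (z - 3)*(z - 2)*(z + 1)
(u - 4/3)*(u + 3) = u^2 + 5*u/3 - 4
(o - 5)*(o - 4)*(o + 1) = o^3 - 8*o^2 + 11*o + 20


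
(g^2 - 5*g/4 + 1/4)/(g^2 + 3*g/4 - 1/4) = (g - 1)/(g + 1)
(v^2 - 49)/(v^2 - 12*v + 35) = (v + 7)/(v - 5)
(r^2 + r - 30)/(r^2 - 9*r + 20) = (r + 6)/(r - 4)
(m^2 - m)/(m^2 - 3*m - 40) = m*(1 - m)/(-m^2 + 3*m + 40)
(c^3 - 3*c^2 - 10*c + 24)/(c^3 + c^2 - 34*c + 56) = (c + 3)/(c + 7)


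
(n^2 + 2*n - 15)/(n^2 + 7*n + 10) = (n - 3)/(n + 2)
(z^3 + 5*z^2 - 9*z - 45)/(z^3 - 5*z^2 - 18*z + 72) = (z^2 + 8*z + 15)/(z^2 - 2*z - 24)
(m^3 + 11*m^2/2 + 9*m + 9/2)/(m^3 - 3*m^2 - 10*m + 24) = (2*m^2 + 5*m + 3)/(2*(m^2 - 6*m + 8))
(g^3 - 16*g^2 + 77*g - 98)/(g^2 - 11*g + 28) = (g^2 - 9*g + 14)/(g - 4)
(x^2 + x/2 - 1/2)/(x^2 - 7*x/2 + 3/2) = (x + 1)/(x - 3)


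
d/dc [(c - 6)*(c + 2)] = 2*c - 4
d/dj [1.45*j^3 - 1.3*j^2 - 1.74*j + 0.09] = 4.35*j^2 - 2.6*j - 1.74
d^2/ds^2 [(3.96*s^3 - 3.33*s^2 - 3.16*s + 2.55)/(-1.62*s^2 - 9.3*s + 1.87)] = (-2.8421709430404e-14*s^5 - 1.13686837721616e-13*s^4 - 792.747*s^3 + 433.584252*s^2 - 256.15872*s - 323.348466)/(4.251528*s^6 + 73.22076*s^5 + 405.618516*s^4 + 635.31648*s^3 - 468.213966*s^2 + 97.56351*s - 6.539203)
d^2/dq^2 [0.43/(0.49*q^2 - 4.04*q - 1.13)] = (0.206486*q^2 - 1.702456*q - 0.43*(0.98*q - 4.04)*(1.96*q - 8.08) - 0.476182)/(-0.49*q^2 + 4.04*q + 1.13)^3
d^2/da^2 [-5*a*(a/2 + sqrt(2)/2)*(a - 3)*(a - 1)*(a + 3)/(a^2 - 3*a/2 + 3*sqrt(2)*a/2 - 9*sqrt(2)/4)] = 20*(-24*a^7 - 104*sqrt(2)*a^6 + 104*a^6 - 432*a^5 + 450*sqrt(2)*a^5 - 729*sqrt(2)*a^4 + 1296*a^4 - 1548*a^3 + 684*sqrt(2)*a^3 - 405*sqrt(2)*a^2 + 162*a^2 + 243*sqrt(2)*a + 1215*a - 243 + 243*sqrt(2))/(32*a^6 - 144*a^5 + 144*sqrt(2)*a^5 - 648*sqrt(2)*a^4 + 648*a^4 - 2052*a^3 + 1188*sqrt(2)*a^3 - 1458*sqrt(2)*a^2 + 2916*a^2 - 1458*a + 1458*sqrt(2)*a - 729*sqrt(2))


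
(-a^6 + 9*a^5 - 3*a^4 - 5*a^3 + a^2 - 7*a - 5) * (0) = 0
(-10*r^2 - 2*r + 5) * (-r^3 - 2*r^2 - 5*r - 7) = 10*r^5 + 22*r^4 + 49*r^3 + 70*r^2 - 11*r - 35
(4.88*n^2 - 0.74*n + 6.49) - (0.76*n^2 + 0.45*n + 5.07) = 4.12*n^2 - 1.19*n + 1.42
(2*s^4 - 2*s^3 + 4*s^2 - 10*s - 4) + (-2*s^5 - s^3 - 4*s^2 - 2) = -2*s^5 + 2*s^4 - 3*s^3 - 10*s - 6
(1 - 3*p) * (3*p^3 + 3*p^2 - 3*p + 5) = -9*p^4 - 6*p^3 + 12*p^2 - 18*p + 5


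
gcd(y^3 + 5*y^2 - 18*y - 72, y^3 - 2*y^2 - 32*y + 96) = y^2 + 2*y - 24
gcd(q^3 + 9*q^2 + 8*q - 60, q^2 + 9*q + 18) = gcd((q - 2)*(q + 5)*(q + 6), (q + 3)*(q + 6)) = q + 6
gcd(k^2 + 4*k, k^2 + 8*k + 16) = k + 4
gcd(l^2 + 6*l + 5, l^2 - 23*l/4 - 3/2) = 1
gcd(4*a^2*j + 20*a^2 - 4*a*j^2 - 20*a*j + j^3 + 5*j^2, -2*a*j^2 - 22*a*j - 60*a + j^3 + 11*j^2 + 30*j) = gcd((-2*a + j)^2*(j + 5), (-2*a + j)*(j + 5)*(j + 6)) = 2*a*j + 10*a - j^2 - 5*j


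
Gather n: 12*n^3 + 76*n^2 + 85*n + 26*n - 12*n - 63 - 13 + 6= 12*n^3 + 76*n^2 + 99*n - 70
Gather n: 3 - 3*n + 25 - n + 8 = 36 - 4*n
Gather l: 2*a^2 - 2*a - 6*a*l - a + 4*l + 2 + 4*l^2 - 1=2*a^2 - 3*a + 4*l^2 + l*(4 - 6*a) + 1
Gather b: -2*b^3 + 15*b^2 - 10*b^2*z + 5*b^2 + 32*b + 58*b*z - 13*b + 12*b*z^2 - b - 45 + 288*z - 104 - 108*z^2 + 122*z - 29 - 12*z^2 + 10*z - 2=-2*b^3 + b^2*(20 - 10*z) + b*(12*z^2 + 58*z + 18) - 120*z^2 + 420*z - 180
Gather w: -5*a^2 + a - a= -5*a^2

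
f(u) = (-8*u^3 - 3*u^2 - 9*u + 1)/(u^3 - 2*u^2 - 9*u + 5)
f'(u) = (-24*u^2 - 6*u - 9)/(u^3 - 2*u^2 - 9*u + 5) + (-3*u^2 + 4*u + 9)*(-8*u^3 - 3*u^2 - 9*u + 1)/(u^3 - 2*u^2 - 9*u + 5)^2 = (19*u^4 + 162*u^3 - 114*u^2 - 26*u - 36)/(u^6 - 4*u^5 - 14*u^4 + 46*u^3 + 61*u^2 - 90*u + 25)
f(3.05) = 22.18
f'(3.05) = 31.49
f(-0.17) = 0.38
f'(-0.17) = -0.85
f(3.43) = 42.89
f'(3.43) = 94.10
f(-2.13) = 15.44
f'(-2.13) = -56.66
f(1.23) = 4.08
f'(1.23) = 2.00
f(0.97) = 3.80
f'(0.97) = -0.17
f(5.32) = -26.16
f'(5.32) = 13.88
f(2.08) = 7.68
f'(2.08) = 6.88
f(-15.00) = -7.18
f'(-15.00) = 0.03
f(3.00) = 20.69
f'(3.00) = 28.24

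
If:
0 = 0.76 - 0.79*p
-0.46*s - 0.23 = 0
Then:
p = 0.96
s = -0.50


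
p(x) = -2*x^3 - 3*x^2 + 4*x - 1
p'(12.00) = -932.00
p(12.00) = -3841.00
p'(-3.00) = -32.00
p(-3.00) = 14.00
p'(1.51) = -18.74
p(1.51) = -8.69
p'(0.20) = 2.56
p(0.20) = -0.34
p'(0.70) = -3.14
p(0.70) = -0.36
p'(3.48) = -89.54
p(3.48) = -107.70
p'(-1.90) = -6.26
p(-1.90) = -5.71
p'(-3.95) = -65.92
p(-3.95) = 59.65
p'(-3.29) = -41.20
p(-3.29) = 24.59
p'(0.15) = 2.96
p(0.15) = -0.47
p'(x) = -6*x^2 - 6*x + 4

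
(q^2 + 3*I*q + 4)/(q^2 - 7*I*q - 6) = (q + 4*I)/(q - 6*I)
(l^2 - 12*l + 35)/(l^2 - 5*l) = (l - 7)/l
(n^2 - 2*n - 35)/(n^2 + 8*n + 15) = (n - 7)/(n + 3)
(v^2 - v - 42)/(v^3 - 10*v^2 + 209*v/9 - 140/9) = 9*(v + 6)/(9*v^2 - 27*v + 20)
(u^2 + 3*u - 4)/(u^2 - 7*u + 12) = (u^2 + 3*u - 4)/(u^2 - 7*u + 12)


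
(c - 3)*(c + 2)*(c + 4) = c^3 + 3*c^2 - 10*c - 24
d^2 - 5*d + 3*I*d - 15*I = (d - 5)*(d + 3*I)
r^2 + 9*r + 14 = (r + 2)*(r + 7)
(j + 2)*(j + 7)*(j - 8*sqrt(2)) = j^3 - 8*sqrt(2)*j^2 + 9*j^2 - 72*sqrt(2)*j + 14*j - 112*sqrt(2)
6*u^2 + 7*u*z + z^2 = (u + z)*(6*u + z)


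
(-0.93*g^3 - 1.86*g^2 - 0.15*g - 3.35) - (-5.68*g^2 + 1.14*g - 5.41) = -0.93*g^3 + 3.82*g^2 - 1.29*g + 2.06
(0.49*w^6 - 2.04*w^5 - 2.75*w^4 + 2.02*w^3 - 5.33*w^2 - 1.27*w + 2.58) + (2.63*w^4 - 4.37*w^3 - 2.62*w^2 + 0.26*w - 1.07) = 0.49*w^6 - 2.04*w^5 - 0.12*w^4 - 2.35*w^3 - 7.95*w^2 - 1.01*w + 1.51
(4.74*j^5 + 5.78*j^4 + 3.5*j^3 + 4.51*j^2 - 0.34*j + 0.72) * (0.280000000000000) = 1.3272*j^5 + 1.6184*j^4 + 0.98*j^3 + 1.2628*j^2 - 0.0952*j + 0.2016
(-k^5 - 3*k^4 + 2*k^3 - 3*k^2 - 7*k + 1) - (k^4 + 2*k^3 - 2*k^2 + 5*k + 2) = -k^5 - 4*k^4 - k^2 - 12*k - 1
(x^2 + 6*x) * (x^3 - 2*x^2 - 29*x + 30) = x^5 + 4*x^4 - 41*x^3 - 144*x^2 + 180*x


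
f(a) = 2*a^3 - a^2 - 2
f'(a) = 6*a^2 - 2*a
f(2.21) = 14.70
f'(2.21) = 24.88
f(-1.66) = -13.90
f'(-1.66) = 19.85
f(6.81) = 583.27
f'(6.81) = 264.64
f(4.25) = 133.47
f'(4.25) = 99.88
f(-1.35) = -8.74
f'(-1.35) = 13.64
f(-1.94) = -20.37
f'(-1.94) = 26.46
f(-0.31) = -2.16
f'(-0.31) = 1.20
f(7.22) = 698.61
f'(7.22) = 298.33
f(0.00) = -2.00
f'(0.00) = 0.00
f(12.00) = 3310.00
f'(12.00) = 840.00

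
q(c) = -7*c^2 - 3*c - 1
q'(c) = -14*c - 3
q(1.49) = -21.01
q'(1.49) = -23.86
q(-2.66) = -42.55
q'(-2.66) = 34.24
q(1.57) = -22.96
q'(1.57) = -24.98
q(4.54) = -158.90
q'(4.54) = -66.56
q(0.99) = -10.83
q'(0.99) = -16.86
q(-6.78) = -302.44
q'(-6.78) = 91.92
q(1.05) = -11.87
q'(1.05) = -17.70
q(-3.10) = -58.97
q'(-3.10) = 40.40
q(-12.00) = -973.00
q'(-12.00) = 165.00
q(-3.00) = -55.00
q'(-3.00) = 39.00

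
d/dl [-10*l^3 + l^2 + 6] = 2*l*(1 - 15*l)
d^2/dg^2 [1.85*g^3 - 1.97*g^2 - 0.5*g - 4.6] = 11.1*g - 3.94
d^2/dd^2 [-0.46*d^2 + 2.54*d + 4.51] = -0.920000000000000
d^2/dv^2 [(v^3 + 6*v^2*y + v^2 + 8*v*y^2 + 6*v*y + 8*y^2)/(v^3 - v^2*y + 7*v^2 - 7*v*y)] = 2*(v^2*(3*v + 6*y + 1)*(v^2 - v*y + 7*v - 7*y)^2 - v*((3*v - y + 7)*(v^3 + 6*v^2*y + v^2 + 8*v*y^2 + 6*v*y + 8*y^2) + (3*v^2 - 2*v*y + 14*v - 7*y)*(3*v^2 + 12*v*y + 2*v + 8*y^2 + 6*y))*(v^2 - v*y + 7*v - 7*y) + (3*v^2 - 2*v*y + 14*v - 7*y)^2*(v^3 + 6*v^2*y + v^2 + 8*v*y^2 + 6*v*y + 8*y^2))/(v^3*(v^2 - v*y + 7*v - 7*y)^3)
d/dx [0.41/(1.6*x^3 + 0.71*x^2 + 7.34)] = x*(-1.968*x - 0.5822)/(1.6*x^3 + 0.71*x^2 + 7.34)^2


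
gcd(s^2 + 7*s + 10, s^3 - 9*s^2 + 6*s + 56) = s + 2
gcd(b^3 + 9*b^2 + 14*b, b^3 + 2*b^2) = b^2 + 2*b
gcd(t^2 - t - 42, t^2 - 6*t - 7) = t - 7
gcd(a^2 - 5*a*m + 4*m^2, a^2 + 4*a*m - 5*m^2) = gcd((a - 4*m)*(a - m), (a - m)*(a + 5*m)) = a - m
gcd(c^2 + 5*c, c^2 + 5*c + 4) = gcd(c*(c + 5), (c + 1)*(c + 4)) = 1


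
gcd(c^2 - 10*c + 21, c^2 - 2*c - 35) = c - 7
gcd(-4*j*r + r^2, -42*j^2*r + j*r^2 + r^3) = r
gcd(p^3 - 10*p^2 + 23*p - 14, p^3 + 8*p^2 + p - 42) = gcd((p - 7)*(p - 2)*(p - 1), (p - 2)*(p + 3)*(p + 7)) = p - 2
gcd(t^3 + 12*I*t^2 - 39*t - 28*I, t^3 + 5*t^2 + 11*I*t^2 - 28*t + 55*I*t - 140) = t^2 + 11*I*t - 28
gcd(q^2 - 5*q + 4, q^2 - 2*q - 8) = q - 4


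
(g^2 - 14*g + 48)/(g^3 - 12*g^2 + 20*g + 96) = 1/(g + 2)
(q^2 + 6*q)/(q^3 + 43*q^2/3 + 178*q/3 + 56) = 3*q/(3*q^2 + 25*q + 28)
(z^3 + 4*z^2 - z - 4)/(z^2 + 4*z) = z - 1/z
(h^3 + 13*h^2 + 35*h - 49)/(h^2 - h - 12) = (-h^3 - 13*h^2 - 35*h + 49)/(-h^2 + h + 12)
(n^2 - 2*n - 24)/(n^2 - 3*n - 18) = (n + 4)/(n + 3)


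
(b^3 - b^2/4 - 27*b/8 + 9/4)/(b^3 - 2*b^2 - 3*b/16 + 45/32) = 4*(4*b^2 + 5*b - 6)/(16*b^2 - 8*b - 15)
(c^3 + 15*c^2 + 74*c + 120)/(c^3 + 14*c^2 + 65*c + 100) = (c + 6)/(c + 5)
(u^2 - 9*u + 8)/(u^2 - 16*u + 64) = (u - 1)/(u - 8)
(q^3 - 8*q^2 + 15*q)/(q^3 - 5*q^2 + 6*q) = (q - 5)/(q - 2)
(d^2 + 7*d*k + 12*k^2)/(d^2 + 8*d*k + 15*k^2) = (d + 4*k)/(d + 5*k)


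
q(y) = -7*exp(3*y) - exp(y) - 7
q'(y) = -21*exp(3*y) - exp(y)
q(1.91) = -2169.54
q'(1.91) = -6474.11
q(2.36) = -8333.37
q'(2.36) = -24957.93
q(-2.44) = -7.09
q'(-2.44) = -0.10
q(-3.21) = -7.04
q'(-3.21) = -0.04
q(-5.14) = -7.01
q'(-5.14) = -0.01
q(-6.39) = -7.00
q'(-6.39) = -0.00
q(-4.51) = -7.01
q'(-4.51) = -0.01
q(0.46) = -36.41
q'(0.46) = -85.06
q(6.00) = -459620194.39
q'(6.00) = -1378859755.31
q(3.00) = -56748.67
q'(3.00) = -170184.85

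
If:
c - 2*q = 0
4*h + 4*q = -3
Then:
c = 2*q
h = -q - 3/4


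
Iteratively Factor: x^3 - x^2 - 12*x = (x - 4)*(x^2 + 3*x) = (x - 4)*(x + 3)*(x)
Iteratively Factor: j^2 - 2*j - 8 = (j - 4)*(j + 2)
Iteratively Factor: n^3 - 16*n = (n - 4)*(n^2 + 4*n) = n*(n - 4)*(n + 4)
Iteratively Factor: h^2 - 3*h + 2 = (h - 2)*(h - 1)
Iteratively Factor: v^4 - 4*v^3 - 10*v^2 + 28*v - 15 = (v + 3)*(v^3 - 7*v^2 + 11*v - 5) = (v - 1)*(v + 3)*(v^2 - 6*v + 5) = (v - 1)^2*(v + 3)*(v - 5)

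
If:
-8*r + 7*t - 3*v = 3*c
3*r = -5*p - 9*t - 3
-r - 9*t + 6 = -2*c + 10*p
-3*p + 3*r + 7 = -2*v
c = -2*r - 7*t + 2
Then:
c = 8194/621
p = 647/207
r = -6136/621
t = 760/621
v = 3314/207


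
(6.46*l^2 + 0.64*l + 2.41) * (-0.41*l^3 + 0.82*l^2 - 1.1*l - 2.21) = -2.6486*l^5 + 5.0348*l^4 - 7.5693*l^3 - 13.0044*l^2 - 4.0654*l - 5.3261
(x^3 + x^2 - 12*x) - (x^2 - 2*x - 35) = x^3 - 10*x + 35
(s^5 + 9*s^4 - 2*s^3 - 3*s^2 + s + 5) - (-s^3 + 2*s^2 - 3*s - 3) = s^5 + 9*s^4 - s^3 - 5*s^2 + 4*s + 8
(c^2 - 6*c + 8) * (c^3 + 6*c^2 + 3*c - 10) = c^5 - 25*c^3 + 20*c^2 + 84*c - 80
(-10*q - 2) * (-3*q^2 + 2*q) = 30*q^3 - 14*q^2 - 4*q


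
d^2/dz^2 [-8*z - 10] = 0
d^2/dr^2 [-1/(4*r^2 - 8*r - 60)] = (-r^2 + 2*r + 4*(r - 1)^2 + 15)/(2*(-r^2 + 2*r + 15)^3)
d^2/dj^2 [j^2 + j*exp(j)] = j*exp(j) + 2*exp(j) + 2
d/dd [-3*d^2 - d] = -6*d - 1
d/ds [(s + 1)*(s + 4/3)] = 2*s + 7/3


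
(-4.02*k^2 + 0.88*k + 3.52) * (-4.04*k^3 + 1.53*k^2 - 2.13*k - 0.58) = 16.2408*k^5 - 9.7058*k^4 - 4.3118*k^3 + 5.8428*k^2 - 8.008*k - 2.0416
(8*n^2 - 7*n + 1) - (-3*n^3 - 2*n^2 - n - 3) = 3*n^3 + 10*n^2 - 6*n + 4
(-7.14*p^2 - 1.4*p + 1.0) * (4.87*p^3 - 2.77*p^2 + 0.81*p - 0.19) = -34.7718*p^5 + 12.9598*p^4 + 2.9646*p^3 - 2.5474*p^2 + 1.076*p - 0.19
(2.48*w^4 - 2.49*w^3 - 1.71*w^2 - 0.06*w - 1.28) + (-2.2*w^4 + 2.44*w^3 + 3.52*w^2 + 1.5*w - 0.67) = 0.28*w^4 - 0.0500000000000003*w^3 + 1.81*w^2 + 1.44*w - 1.95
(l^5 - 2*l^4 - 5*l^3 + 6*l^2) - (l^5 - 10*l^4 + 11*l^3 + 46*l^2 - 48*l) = 8*l^4 - 16*l^3 - 40*l^2 + 48*l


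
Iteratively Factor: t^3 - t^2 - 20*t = (t + 4)*(t^2 - 5*t) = t*(t + 4)*(t - 5)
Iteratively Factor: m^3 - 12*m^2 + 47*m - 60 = (m - 5)*(m^2 - 7*m + 12) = (m - 5)*(m - 3)*(m - 4)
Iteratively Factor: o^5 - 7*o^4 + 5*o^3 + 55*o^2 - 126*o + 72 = (o - 2)*(o^4 - 5*o^3 - 5*o^2 + 45*o - 36) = (o - 3)*(o - 2)*(o^3 - 2*o^2 - 11*o + 12) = (o - 3)*(o - 2)*(o + 3)*(o^2 - 5*o + 4) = (o - 3)*(o - 2)*(o - 1)*(o + 3)*(o - 4)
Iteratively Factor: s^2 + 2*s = (s)*(s + 2)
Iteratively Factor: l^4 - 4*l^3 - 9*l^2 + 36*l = (l + 3)*(l^3 - 7*l^2 + 12*l) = (l - 3)*(l + 3)*(l^2 - 4*l) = (l - 4)*(l - 3)*(l + 3)*(l)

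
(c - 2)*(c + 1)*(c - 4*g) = c^3 - 4*c^2*g - c^2 + 4*c*g - 2*c + 8*g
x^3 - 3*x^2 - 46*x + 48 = (x - 8)*(x - 1)*(x + 6)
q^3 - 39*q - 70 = (q - 7)*(q + 2)*(q + 5)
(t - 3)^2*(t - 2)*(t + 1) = t^4 - 7*t^3 + 13*t^2 + 3*t - 18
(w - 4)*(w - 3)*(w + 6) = w^3 - w^2 - 30*w + 72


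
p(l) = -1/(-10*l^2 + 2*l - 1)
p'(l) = -(20*l - 2)/(-10*l^2 + 2*l - 1)^2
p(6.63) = 0.00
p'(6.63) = -0.00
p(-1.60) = 0.03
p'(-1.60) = 0.04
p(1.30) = 0.07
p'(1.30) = -0.10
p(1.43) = 0.05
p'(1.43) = -0.08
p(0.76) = 0.19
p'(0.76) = -0.48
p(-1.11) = 0.06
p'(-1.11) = 0.10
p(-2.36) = 0.02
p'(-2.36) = 0.01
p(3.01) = 0.01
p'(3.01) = -0.01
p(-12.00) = 0.00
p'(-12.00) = 0.00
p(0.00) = 1.00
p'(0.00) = 2.00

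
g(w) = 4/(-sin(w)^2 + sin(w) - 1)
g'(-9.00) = 2.66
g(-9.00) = -2.53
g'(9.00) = 1.12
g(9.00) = -5.28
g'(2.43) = -1.55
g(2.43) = -5.17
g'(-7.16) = -1.17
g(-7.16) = -1.70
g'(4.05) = 1.09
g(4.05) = -1.66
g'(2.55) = -0.67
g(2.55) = -5.31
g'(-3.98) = -1.99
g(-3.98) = -4.94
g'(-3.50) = 1.87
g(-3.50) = -5.18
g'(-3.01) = 3.80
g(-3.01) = -3.48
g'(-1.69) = 0.16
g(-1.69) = -1.34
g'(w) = 4*(2*sin(w)*cos(w) - cos(w))/(-sin(w)^2 + sin(w) - 1)^2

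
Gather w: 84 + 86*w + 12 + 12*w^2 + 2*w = 12*w^2 + 88*w + 96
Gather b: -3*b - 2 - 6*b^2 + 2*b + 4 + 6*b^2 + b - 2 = 0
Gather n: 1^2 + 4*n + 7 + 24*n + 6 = 28*n + 14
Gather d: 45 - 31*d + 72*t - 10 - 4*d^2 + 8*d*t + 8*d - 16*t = -4*d^2 + d*(8*t - 23) + 56*t + 35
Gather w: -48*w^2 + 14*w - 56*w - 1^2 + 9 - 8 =-48*w^2 - 42*w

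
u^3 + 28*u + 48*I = (u - 6*I)*(u + 2*I)*(u + 4*I)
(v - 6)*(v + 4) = v^2 - 2*v - 24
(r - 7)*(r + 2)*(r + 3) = r^3 - 2*r^2 - 29*r - 42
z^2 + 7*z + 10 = (z + 2)*(z + 5)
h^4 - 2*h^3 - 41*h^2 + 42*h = h*(h - 7)*(h - 1)*(h + 6)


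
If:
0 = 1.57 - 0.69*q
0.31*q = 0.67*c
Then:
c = 1.05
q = 2.28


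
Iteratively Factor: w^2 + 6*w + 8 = (w + 2)*(w + 4)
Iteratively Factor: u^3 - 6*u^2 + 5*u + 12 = (u - 4)*(u^2 - 2*u - 3) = (u - 4)*(u - 3)*(u + 1)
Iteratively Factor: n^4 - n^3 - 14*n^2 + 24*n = (n + 4)*(n^3 - 5*n^2 + 6*n) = (n - 3)*(n + 4)*(n^2 - 2*n) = (n - 3)*(n - 2)*(n + 4)*(n)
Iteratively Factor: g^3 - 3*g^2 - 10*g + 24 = (g - 2)*(g^2 - g - 12) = (g - 2)*(g + 3)*(g - 4)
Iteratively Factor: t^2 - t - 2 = (t - 2)*(t + 1)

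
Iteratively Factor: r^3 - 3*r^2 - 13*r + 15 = (r - 1)*(r^2 - 2*r - 15) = (r - 5)*(r - 1)*(r + 3)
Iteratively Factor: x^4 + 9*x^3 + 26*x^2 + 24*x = (x + 4)*(x^3 + 5*x^2 + 6*x) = (x + 2)*(x + 4)*(x^2 + 3*x) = (x + 2)*(x + 3)*(x + 4)*(x)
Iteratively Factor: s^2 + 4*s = (s)*(s + 4)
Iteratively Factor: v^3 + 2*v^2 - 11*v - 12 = (v + 4)*(v^2 - 2*v - 3) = (v - 3)*(v + 4)*(v + 1)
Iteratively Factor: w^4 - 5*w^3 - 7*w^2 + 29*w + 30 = (w + 1)*(w^3 - 6*w^2 - w + 30) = (w + 1)*(w + 2)*(w^2 - 8*w + 15) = (w - 3)*(w + 1)*(w + 2)*(w - 5)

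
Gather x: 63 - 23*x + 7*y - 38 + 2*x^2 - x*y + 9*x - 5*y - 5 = 2*x^2 + x*(-y - 14) + 2*y + 20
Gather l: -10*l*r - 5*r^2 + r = -10*l*r - 5*r^2 + r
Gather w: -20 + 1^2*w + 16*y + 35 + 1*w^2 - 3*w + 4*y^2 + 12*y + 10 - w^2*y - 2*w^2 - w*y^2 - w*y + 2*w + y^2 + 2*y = w^2*(-y - 1) + w*(-y^2 - y) + 5*y^2 + 30*y + 25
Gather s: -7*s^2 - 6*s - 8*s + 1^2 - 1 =-7*s^2 - 14*s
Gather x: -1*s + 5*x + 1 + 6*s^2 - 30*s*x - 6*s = 6*s^2 - 7*s + x*(5 - 30*s) + 1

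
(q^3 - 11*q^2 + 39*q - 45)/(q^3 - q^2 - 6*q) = (q^2 - 8*q + 15)/(q*(q + 2))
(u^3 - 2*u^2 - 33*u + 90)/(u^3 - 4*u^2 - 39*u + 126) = (u - 5)/(u - 7)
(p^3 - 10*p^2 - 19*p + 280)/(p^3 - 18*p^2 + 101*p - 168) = (p + 5)/(p - 3)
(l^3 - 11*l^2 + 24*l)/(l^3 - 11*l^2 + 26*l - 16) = l*(l - 3)/(l^2 - 3*l + 2)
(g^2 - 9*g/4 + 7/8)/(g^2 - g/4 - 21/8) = (2*g - 1)/(2*g + 3)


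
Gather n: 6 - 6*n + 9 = 15 - 6*n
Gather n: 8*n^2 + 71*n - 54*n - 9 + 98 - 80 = 8*n^2 + 17*n + 9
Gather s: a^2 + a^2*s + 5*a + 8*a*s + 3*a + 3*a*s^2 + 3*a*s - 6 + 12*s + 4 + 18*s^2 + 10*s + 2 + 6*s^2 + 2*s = a^2 + 8*a + s^2*(3*a + 24) + s*(a^2 + 11*a + 24)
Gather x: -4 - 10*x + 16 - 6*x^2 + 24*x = -6*x^2 + 14*x + 12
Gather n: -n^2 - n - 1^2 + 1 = -n^2 - n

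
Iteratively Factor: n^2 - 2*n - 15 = (n - 5)*(n + 3)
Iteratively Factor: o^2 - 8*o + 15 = (o - 3)*(o - 5)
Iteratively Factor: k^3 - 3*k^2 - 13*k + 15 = (k - 5)*(k^2 + 2*k - 3) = (k - 5)*(k - 1)*(k + 3)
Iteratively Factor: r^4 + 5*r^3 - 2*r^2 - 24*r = (r - 2)*(r^3 + 7*r^2 + 12*r) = (r - 2)*(r + 3)*(r^2 + 4*r) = (r - 2)*(r + 3)*(r + 4)*(r)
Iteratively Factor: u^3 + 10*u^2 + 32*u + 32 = (u + 2)*(u^2 + 8*u + 16) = (u + 2)*(u + 4)*(u + 4)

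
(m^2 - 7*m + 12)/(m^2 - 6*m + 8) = (m - 3)/(m - 2)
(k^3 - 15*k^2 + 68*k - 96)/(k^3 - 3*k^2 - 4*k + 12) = (k^2 - 12*k + 32)/(k^2 - 4)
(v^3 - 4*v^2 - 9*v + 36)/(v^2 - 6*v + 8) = (v^2 - 9)/(v - 2)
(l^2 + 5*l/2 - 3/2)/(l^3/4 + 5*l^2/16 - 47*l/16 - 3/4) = 8*(2*l^2 + 5*l - 3)/(4*l^3 + 5*l^2 - 47*l - 12)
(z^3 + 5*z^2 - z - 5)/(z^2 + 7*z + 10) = (z^2 - 1)/(z + 2)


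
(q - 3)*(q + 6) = q^2 + 3*q - 18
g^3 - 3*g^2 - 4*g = g*(g - 4)*(g + 1)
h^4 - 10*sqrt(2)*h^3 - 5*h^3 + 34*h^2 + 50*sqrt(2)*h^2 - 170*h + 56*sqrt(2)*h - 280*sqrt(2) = (h - 5)*(h - 7*sqrt(2))*(h - 4*sqrt(2))*(h + sqrt(2))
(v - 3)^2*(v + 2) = v^3 - 4*v^2 - 3*v + 18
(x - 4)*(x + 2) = x^2 - 2*x - 8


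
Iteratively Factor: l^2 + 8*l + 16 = (l + 4)*(l + 4)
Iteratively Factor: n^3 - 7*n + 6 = (n - 2)*(n^2 + 2*n - 3) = (n - 2)*(n - 1)*(n + 3)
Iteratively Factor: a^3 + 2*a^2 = (a)*(a^2 + 2*a) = a*(a + 2)*(a)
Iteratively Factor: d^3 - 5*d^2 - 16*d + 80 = (d - 5)*(d^2 - 16) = (d - 5)*(d + 4)*(d - 4)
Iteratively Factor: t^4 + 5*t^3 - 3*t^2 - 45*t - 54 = (t + 3)*(t^3 + 2*t^2 - 9*t - 18) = (t + 3)^2*(t^2 - t - 6) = (t + 2)*(t + 3)^2*(t - 3)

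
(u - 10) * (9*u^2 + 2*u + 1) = 9*u^3 - 88*u^2 - 19*u - 10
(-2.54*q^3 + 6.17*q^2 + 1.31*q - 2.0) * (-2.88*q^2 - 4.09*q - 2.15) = 7.3152*q^5 - 7.381*q^4 - 23.5471*q^3 - 12.8634*q^2 + 5.3635*q + 4.3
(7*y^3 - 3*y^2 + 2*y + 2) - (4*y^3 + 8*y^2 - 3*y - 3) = 3*y^3 - 11*y^2 + 5*y + 5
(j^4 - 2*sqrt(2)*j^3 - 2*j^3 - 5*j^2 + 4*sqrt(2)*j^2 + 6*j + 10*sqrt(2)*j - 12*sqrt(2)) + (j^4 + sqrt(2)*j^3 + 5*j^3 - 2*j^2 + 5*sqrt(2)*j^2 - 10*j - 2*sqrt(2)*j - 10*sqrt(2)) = 2*j^4 - sqrt(2)*j^3 + 3*j^3 - 7*j^2 + 9*sqrt(2)*j^2 - 4*j + 8*sqrt(2)*j - 22*sqrt(2)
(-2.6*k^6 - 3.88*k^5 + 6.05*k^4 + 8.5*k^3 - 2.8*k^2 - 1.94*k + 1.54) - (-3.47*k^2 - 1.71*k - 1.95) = -2.6*k^6 - 3.88*k^5 + 6.05*k^4 + 8.5*k^3 + 0.67*k^2 - 0.23*k + 3.49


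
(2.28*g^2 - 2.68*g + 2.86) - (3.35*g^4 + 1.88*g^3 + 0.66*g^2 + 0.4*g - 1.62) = -3.35*g^4 - 1.88*g^3 + 1.62*g^2 - 3.08*g + 4.48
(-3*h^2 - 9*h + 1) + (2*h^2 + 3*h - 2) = -h^2 - 6*h - 1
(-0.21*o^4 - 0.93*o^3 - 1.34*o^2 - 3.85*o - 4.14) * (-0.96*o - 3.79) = 0.2016*o^5 + 1.6887*o^4 + 4.8111*o^3 + 8.7746*o^2 + 18.5659*o + 15.6906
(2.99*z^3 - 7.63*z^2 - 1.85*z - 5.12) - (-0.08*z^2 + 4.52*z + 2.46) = 2.99*z^3 - 7.55*z^2 - 6.37*z - 7.58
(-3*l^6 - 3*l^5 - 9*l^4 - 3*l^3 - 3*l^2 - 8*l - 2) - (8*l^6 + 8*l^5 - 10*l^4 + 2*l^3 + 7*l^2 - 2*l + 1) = -11*l^6 - 11*l^5 + l^4 - 5*l^3 - 10*l^2 - 6*l - 3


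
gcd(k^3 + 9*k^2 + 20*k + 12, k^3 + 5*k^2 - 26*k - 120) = k + 6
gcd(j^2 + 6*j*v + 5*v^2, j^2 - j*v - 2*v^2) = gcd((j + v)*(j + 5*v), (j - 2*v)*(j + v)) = j + v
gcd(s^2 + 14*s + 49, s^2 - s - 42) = 1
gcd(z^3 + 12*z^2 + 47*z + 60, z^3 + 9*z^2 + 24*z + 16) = z + 4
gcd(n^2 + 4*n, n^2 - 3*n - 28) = n + 4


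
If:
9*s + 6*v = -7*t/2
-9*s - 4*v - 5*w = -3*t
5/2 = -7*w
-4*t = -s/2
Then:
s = 75/98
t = 75/784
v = -3775/3136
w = -5/14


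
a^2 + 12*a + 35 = (a + 5)*(a + 7)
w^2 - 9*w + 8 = (w - 8)*(w - 1)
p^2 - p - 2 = (p - 2)*(p + 1)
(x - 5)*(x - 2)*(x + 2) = x^3 - 5*x^2 - 4*x + 20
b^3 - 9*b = b*(b - 3)*(b + 3)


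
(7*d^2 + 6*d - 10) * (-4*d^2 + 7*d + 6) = -28*d^4 + 25*d^3 + 124*d^2 - 34*d - 60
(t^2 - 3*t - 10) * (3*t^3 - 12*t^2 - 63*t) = 3*t^5 - 21*t^4 - 57*t^3 + 309*t^2 + 630*t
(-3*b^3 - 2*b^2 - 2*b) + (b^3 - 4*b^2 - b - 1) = -2*b^3 - 6*b^2 - 3*b - 1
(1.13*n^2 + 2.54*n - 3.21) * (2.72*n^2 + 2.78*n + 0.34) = 3.0736*n^4 + 10.0502*n^3 - 1.2858*n^2 - 8.0602*n - 1.0914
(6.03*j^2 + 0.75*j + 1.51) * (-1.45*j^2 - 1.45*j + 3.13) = -8.7435*j^4 - 9.831*j^3 + 15.5969*j^2 + 0.158*j + 4.7263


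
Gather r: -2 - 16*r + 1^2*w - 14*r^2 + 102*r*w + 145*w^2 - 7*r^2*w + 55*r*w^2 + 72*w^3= r^2*(-7*w - 14) + r*(55*w^2 + 102*w - 16) + 72*w^3 + 145*w^2 + w - 2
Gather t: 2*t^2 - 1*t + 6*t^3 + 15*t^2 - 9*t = 6*t^3 + 17*t^2 - 10*t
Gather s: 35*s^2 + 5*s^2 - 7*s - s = 40*s^2 - 8*s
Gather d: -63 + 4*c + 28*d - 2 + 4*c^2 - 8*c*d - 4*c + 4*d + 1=4*c^2 + d*(32 - 8*c) - 64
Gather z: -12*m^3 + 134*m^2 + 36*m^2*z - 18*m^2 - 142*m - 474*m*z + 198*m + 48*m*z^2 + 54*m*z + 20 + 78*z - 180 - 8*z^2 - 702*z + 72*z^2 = -12*m^3 + 116*m^2 + 56*m + z^2*(48*m + 64) + z*(36*m^2 - 420*m - 624) - 160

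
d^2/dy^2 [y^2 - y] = 2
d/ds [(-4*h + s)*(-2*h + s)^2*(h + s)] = 4*h^3 + 24*h^2*s - 21*h*s^2 + 4*s^3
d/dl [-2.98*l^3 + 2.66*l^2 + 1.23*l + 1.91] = -8.94*l^2 + 5.32*l + 1.23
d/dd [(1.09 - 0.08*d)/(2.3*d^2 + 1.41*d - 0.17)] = (0.184*d^2 - 5.014*d - 1.5233)/(5.29*d^4 + 6.486*d^3 + 1.2061*d^2 - 0.4794*d + 0.0289)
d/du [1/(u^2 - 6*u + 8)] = 2*(3 - u)/(u^2 - 6*u + 8)^2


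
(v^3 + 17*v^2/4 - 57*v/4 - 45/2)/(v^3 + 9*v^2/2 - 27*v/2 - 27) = (4*v + 5)/(2*(2*v + 3))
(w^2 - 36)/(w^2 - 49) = (w^2 - 36)/(w^2 - 49)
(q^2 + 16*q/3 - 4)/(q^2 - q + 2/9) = 3*(q + 6)/(3*q - 1)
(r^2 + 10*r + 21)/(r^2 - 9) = (r + 7)/(r - 3)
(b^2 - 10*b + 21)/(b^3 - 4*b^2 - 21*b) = (b - 3)/(b*(b + 3))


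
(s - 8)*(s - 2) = s^2 - 10*s + 16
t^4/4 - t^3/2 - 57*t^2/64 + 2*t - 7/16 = (t/4 + 1/2)*(t - 2)*(t - 7/4)*(t - 1/4)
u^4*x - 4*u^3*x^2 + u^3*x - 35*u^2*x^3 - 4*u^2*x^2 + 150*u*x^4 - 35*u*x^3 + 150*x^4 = (u - 5*x)^2*(u + 6*x)*(u*x + x)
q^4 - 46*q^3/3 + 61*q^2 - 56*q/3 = q*(q - 8)*(q - 7)*(q - 1/3)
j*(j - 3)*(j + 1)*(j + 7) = j^4 + 5*j^3 - 17*j^2 - 21*j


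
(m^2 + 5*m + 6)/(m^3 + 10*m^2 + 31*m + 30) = 1/(m + 5)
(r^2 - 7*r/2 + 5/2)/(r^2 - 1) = (r - 5/2)/(r + 1)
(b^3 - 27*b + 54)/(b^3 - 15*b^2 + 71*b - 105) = (b^2 + 3*b - 18)/(b^2 - 12*b + 35)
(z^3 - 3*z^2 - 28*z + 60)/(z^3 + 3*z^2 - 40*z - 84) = (z^2 + 3*z - 10)/(z^2 + 9*z + 14)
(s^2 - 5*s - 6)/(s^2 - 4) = (s^2 - 5*s - 6)/(s^2 - 4)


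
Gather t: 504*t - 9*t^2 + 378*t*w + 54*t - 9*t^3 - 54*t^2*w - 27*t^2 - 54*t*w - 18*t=-9*t^3 + t^2*(-54*w - 36) + t*(324*w + 540)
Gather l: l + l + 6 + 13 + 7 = 2*l + 26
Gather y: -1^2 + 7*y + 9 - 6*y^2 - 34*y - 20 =-6*y^2 - 27*y - 12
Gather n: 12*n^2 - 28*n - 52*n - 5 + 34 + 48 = 12*n^2 - 80*n + 77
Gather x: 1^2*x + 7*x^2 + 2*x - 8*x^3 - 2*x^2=-8*x^3 + 5*x^2 + 3*x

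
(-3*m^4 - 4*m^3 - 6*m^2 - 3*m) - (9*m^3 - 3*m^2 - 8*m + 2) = -3*m^4 - 13*m^3 - 3*m^2 + 5*m - 2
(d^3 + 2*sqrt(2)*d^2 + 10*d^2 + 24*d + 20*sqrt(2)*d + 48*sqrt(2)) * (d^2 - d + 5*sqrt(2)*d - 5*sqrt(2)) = d^5 + 9*d^4 + 7*sqrt(2)*d^4 + 34*d^3 + 63*sqrt(2)*d^3 + 98*sqrt(2)*d^2 + 156*d^2 - 168*sqrt(2)*d + 280*d - 480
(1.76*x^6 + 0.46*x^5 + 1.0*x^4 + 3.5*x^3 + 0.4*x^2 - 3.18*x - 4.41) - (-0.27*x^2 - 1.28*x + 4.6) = 1.76*x^6 + 0.46*x^5 + 1.0*x^4 + 3.5*x^3 + 0.67*x^2 - 1.9*x - 9.01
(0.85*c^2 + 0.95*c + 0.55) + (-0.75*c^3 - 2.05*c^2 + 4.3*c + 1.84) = -0.75*c^3 - 1.2*c^2 + 5.25*c + 2.39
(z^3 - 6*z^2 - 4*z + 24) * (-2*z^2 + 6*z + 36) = -2*z^5 + 18*z^4 + 8*z^3 - 288*z^2 + 864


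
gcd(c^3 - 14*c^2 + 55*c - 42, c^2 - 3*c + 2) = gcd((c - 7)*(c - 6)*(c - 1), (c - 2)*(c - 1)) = c - 1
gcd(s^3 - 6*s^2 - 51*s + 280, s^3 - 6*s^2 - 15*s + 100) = s - 5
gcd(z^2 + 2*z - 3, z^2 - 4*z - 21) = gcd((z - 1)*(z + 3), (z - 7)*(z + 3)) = z + 3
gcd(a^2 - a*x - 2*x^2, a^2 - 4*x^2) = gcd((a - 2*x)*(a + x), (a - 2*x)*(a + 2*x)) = -a + 2*x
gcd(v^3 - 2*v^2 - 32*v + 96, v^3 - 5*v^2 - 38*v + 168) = v^2 + 2*v - 24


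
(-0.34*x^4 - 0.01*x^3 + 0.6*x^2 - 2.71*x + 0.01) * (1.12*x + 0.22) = -0.3808*x^5 - 0.086*x^4 + 0.6698*x^3 - 2.9032*x^2 - 0.585*x + 0.0022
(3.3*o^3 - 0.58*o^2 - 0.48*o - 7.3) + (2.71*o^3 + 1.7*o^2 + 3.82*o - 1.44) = 6.01*o^3 + 1.12*o^2 + 3.34*o - 8.74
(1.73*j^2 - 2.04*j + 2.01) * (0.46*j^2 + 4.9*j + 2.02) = 0.7958*j^4 + 7.5386*j^3 - 5.5768*j^2 + 5.7282*j + 4.0602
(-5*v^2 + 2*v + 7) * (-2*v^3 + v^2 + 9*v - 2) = 10*v^5 - 9*v^4 - 57*v^3 + 35*v^2 + 59*v - 14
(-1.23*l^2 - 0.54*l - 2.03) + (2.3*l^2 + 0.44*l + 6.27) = 1.07*l^2 - 0.1*l + 4.24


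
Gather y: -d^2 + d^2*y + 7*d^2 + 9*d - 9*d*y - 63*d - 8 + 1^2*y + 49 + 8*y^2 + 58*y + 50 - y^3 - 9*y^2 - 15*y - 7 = 6*d^2 - 54*d - y^3 - y^2 + y*(d^2 - 9*d + 44) + 84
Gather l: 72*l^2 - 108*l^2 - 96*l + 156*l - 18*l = -36*l^2 + 42*l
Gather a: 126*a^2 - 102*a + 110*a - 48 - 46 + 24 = 126*a^2 + 8*a - 70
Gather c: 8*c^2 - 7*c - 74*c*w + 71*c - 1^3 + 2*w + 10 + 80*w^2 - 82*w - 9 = 8*c^2 + c*(64 - 74*w) + 80*w^2 - 80*w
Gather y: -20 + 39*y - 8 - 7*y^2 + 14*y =-7*y^2 + 53*y - 28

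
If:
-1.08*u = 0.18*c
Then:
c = -6.0*u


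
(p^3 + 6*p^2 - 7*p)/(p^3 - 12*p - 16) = p*(-p^2 - 6*p + 7)/(-p^3 + 12*p + 16)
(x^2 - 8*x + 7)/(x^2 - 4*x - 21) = (x - 1)/(x + 3)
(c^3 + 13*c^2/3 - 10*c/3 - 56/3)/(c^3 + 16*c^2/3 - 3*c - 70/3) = (c + 4)/(c + 5)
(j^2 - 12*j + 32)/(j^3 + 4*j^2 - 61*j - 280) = (j - 4)/(j^2 + 12*j + 35)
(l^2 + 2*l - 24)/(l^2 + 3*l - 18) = (l - 4)/(l - 3)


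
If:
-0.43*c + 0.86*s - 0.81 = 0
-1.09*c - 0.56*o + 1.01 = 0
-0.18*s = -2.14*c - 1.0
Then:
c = -0.41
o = 2.59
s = 0.74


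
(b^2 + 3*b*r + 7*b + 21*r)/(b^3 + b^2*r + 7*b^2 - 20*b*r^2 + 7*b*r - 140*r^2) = (-b - 3*r)/(-b^2 - b*r + 20*r^2)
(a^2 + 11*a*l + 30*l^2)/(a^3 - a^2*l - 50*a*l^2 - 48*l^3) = (a + 5*l)/(a^2 - 7*a*l - 8*l^2)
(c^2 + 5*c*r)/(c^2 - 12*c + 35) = c*(c + 5*r)/(c^2 - 12*c + 35)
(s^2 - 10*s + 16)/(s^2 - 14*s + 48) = (s - 2)/(s - 6)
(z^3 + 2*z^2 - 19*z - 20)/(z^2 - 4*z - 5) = (z^2 + z - 20)/(z - 5)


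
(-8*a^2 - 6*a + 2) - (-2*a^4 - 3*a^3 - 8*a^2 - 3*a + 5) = 2*a^4 + 3*a^3 - 3*a - 3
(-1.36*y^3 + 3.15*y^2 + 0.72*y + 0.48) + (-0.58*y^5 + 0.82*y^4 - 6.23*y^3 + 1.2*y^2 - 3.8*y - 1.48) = -0.58*y^5 + 0.82*y^4 - 7.59*y^3 + 4.35*y^2 - 3.08*y - 1.0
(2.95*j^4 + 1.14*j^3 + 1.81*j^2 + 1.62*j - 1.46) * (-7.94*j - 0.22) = -23.423*j^5 - 9.7006*j^4 - 14.6222*j^3 - 13.261*j^2 + 11.236*j + 0.3212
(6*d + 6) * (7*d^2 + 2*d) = 42*d^3 + 54*d^2 + 12*d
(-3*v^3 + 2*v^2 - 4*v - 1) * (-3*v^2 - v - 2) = 9*v^5 - 3*v^4 + 16*v^3 + 3*v^2 + 9*v + 2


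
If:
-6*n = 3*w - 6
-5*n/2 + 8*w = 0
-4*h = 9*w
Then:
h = -45/74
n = 32/37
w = 10/37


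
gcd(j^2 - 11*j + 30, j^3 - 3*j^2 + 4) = 1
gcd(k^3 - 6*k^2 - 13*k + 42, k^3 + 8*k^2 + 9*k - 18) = k + 3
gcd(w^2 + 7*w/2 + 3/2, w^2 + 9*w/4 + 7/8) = w + 1/2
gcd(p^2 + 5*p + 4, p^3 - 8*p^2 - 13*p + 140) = p + 4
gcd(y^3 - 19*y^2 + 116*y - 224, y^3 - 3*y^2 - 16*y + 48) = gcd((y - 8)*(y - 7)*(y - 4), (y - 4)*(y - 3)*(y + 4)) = y - 4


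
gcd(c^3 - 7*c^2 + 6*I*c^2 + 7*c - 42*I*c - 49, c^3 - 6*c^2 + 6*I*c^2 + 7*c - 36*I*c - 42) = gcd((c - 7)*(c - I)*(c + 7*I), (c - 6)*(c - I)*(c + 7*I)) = c^2 + 6*I*c + 7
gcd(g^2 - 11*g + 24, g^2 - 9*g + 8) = g - 8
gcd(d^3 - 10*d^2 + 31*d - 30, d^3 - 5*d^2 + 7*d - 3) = d - 3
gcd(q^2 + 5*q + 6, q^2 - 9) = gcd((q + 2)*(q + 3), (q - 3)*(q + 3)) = q + 3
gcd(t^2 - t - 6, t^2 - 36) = 1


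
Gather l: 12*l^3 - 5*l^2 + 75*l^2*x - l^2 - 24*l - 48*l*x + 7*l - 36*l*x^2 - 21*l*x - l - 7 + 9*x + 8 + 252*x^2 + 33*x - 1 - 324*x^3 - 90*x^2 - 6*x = 12*l^3 + l^2*(75*x - 6) + l*(-36*x^2 - 69*x - 18) - 324*x^3 + 162*x^2 + 36*x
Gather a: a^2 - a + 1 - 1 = a^2 - a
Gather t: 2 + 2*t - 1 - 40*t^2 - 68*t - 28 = -40*t^2 - 66*t - 27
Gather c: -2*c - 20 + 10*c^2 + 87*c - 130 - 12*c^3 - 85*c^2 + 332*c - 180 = -12*c^3 - 75*c^2 + 417*c - 330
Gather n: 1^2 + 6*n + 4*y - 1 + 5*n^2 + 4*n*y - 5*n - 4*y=5*n^2 + n*(4*y + 1)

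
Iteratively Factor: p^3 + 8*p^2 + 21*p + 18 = (p + 3)*(p^2 + 5*p + 6) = (p + 2)*(p + 3)*(p + 3)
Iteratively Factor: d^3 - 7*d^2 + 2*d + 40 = (d + 2)*(d^2 - 9*d + 20) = (d - 4)*(d + 2)*(d - 5)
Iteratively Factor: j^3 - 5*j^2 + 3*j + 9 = (j - 3)*(j^2 - 2*j - 3) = (j - 3)^2*(j + 1)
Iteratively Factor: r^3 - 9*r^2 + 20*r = (r)*(r^2 - 9*r + 20) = r*(r - 4)*(r - 5)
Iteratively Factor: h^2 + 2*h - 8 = (h + 4)*(h - 2)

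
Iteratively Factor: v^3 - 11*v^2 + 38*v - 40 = (v - 4)*(v^2 - 7*v + 10) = (v - 4)*(v - 2)*(v - 5)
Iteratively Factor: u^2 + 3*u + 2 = (u + 1)*(u + 2)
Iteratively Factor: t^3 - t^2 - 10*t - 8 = (t + 1)*(t^2 - 2*t - 8) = (t - 4)*(t + 1)*(t + 2)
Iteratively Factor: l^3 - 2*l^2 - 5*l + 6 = (l - 3)*(l^2 + l - 2) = (l - 3)*(l - 1)*(l + 2)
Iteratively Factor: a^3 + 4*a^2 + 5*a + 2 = (a + 1)*(a^2 + 3*a + 2) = (a + 1)*(a + 2)*(a + 1)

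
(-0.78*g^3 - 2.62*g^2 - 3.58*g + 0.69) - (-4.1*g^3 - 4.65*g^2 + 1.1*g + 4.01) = 3.32*g^3 + 2.03*g^2 - 4.68*g - 3.32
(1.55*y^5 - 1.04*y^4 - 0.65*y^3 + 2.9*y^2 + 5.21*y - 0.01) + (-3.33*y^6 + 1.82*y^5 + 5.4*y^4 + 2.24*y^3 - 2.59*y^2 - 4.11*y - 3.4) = -3.33*y^6 + 3.37*y^5 + 4.36*y^4 + 1.59*y^3 + 0.31*y^2 + 1.1*y - 3.41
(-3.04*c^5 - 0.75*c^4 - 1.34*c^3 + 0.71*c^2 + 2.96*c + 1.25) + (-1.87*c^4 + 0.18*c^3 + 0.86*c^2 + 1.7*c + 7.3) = -3.04*c^5 - 2.62*c^4 - 1.16*c^3 + 1.57*c^2 + 4.66*c + 8.55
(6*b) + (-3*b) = 3*b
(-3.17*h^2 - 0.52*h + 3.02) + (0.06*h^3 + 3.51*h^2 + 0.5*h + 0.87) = 0.06*h^3 + 0.34*h^2 - 0.02*h + 3.89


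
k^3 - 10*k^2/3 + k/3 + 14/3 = (k - 7/3)*(k - 2)*(k + 1)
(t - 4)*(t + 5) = t^2 + t - 20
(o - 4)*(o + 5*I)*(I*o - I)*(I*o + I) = -o^4 + 4*o^3 - 5*I*o^3 + o^2 + 20*I*o^2 - 4*o + 5*I*o - 20*I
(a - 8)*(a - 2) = a^2 - 10*a + 16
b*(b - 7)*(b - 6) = b^3 - 13*b^2 + 42*b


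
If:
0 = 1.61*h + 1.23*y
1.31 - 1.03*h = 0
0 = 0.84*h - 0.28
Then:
No Solution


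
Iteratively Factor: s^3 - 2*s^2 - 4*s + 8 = (s + 2)*(s^2 - 4*s + 4) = (s - 2)*(s + 2)*(s - 2)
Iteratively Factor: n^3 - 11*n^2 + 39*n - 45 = (n - 5)*(n^2 - 6*n + 9) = (n - 5)*(n - 3)*(n - 3)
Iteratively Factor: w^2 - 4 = (w - 2)*(w + 2)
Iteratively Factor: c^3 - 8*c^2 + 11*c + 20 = (c + 1)*(c^2 - 9*c + 20) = (c - 5)*(c + 1)*(c - 4)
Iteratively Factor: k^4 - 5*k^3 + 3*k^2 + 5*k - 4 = (k - 4)*(k^3 - k^2 - k + 1) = (k - 4)*(k + 1)*(k^2 - 2*k + 1) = (k - 4)*(k - 1)*(k + 1)*(k - 1)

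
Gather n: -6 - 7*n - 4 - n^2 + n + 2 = -n^2 - 6*n - 8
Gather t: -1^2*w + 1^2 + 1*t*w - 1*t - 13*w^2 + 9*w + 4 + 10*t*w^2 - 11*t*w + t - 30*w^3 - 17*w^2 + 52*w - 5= t*(10*w^2 - 10*w) - 30*w^3 - 30*w^2 + 60*w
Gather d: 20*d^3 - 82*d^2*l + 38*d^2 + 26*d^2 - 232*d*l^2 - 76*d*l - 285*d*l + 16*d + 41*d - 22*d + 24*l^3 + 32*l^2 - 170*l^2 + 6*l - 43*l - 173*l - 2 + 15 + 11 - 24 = 20*d^3 + d^2*(64 - 82*l) + d*(-232*l^2 - 361*l + 35) + 24*l^3 - 138*l^2 - 210*l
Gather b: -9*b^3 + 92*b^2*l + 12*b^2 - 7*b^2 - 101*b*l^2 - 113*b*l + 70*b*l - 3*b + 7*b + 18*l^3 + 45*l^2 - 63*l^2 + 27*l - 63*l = -9*b^3 + b^2*(92*l + 5) + b*(-101*l^2 - 43*l + 4) + 18*l^3 - 18*l^2 - 36*l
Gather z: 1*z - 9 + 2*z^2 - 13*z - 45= 2*z^2 - 12*z - 54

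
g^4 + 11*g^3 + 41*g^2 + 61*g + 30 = (g + 1)*(g + 2)*(g + 3)*(g + 5)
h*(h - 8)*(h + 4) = h^3 - 4*h^2 - 32*h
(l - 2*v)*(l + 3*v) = l^2 + l*v - 6*v^2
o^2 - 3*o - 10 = (o - 5)*(o + 2)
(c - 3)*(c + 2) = c^2 - c - 6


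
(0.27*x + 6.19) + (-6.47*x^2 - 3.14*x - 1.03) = -6.47*x^2 - 2.87*x + 5.16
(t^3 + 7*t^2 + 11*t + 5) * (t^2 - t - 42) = t^5 + 6*t^4 - 38*t^3 - 300*t^2 - 467*t - 210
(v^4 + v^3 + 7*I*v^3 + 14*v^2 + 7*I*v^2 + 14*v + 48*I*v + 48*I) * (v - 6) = v^5 - 5*v^4 + 7*I*v^4 + 8*v^3 - 35*I*v^3 - 70*v^2 + 6*I*v^2 - 84*v - 240*I*v - 288*I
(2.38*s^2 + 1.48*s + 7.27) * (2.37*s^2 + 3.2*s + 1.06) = 5.6406*s^4 + 11.1236*s^3 + 24.4887*s^2 + 24.8328*s + 7.7062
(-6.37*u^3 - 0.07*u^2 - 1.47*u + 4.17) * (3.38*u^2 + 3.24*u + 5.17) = -21.5306*u^5 - 20.8754*u^4 - 38.1283*u^3 + 8.9699*u^2 + 5.9109*u + 21.5589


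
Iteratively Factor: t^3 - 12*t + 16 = (t - 2)*(t^2 + 2*t - 8) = (t - 2)^2*(t + 4)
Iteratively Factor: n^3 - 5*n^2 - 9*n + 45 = (n - 3)*(n^2 - 2*n - 15) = (n - 3)*(n + 3)*(n - 5)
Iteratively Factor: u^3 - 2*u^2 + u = (u - 1)*(u^2 - u) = u*(u - 1)*(u - 1)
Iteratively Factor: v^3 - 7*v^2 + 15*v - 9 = (v - 1)*(v^2 - 6*v + 9) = (v - 3)*(v - 1)*(v - 3)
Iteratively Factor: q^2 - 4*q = (q)*(q - 4)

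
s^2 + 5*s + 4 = (s + 1)*(s + 4)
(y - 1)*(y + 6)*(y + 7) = y^3 + 12*y^2 + 29*y - 42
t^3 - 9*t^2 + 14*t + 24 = (t - 6)*(t - 4)*(t + 1)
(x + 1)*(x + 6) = x^2 + 7*x + 6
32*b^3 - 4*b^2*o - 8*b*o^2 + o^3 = (-8*b + o)*(-2*b + o)*(2*b + o)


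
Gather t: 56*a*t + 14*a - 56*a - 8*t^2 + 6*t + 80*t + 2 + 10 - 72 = -42*a - 8*t^2 + t*(56*a + 86) - 60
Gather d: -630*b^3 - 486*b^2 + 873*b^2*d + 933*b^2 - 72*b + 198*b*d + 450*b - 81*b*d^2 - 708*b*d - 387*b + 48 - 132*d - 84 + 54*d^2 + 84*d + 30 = -630*b^3 + 447*b^2 - 9*b + d^2*(54 - 81*b) + d*(873*b^2 - 510*b - 48) - 6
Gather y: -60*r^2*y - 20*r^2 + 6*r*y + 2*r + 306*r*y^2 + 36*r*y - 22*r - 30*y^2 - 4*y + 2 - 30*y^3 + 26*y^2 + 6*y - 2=-20*r^2 - 20*r - 30*y^3 + y^2*(306*r - 4) + y*(-60*r^2 + 42*r + 2)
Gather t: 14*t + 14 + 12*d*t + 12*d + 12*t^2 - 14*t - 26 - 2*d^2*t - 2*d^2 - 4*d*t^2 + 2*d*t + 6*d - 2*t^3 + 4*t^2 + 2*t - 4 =-2*d^2 + 18*d - 2*t^3 + t^2*(16 - 4*d) + t*(-2*d^2 + 14*d + 2) - 16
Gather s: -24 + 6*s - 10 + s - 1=7*s - 35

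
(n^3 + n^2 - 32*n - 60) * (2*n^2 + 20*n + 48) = 2*n^5 + 22*n^4 + 4*n^3 - 712*n^2 - 2736*n - 2880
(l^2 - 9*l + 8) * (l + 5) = l^3 - 4*l^2 - 37*l + 40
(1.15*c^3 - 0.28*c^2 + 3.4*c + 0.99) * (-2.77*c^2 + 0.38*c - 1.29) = -3.1855*c^5 + 1.2126*c^4 - 11.0079*c^3 - 1.0891*c^2 - 4.0098*c - 1.2771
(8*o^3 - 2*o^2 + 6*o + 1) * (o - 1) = 8*o^4 - 10*o^3 + 8*o^2 - 5*o - 1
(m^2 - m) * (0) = 0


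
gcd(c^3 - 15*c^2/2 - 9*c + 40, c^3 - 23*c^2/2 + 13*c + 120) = c^2 - 11*c/2 - 20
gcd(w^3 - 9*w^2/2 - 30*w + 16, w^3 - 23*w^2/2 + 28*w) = w - 8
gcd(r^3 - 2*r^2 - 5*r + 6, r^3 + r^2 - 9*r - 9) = r - 3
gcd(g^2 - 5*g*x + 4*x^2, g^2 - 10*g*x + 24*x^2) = -g + 4*x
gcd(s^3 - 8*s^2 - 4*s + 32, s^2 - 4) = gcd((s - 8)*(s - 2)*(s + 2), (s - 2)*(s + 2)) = s^2 - 4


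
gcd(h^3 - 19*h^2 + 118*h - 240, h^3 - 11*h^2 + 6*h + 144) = h^2 - 14*h + 48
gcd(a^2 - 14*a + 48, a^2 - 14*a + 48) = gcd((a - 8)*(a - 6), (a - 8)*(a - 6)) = a^2 - 14*a + 48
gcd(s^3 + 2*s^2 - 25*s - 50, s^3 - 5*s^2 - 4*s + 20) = s^2 - 3*s - 10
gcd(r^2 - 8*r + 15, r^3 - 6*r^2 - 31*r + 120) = r - 3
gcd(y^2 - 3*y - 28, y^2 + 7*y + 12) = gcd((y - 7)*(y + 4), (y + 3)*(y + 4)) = y + 4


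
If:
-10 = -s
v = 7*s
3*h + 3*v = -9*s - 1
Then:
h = -301/3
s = 10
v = 70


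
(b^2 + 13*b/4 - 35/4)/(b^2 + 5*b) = (b - 7/4)/b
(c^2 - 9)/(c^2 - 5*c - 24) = (c - 3)/(c - 8)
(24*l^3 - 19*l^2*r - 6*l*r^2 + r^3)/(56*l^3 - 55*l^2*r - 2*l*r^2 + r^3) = (3*l + r)/(7*l + r)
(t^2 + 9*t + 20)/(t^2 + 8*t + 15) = (t + 4)/(t + 3)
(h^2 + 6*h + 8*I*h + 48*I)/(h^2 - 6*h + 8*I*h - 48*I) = (h + 6)/(h - 6)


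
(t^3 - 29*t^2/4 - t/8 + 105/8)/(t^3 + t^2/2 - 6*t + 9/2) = (4*t^2 - 23*t - 35)/(4*(t^2 + 2*t - 3))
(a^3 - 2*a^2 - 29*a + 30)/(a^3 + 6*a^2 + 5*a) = (a^2 - 7*a + 6)/(a*(a + 1))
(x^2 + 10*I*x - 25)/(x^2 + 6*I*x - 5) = (x + 5*I)/(x + I)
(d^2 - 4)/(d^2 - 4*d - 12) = (d - 2)/(d - 6)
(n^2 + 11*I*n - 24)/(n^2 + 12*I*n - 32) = (n + 3*I)/(n + 4*I)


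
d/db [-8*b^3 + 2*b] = 2 - 24*b^2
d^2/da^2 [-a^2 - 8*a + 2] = -2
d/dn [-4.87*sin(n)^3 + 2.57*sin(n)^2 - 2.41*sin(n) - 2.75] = (-14.61*sin(n)^2 + 5.14*sin(n) - 2.41)*cos(n)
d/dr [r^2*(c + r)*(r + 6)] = r*(3*c*r + 12*c + 4*r^2 + 18*r)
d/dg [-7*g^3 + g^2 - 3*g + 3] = -21*g^2 + 2*g - 3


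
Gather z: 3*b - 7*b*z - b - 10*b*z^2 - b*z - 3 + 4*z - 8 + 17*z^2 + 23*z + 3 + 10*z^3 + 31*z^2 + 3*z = 2*b + 10*z^3 + z^2*(48 - 10*b) + z*(30 - 8*b) - 8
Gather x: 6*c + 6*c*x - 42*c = 6*c*x - 36*c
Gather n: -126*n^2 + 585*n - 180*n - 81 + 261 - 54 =-126*n^2 + 405*n + 126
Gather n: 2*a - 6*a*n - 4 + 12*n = 2*a + n*(12 - 6*a) - 4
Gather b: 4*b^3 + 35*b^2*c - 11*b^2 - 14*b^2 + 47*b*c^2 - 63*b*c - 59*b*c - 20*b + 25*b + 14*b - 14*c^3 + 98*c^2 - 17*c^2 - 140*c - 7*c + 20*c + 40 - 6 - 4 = 4*b^3 + b^2*(35*c - 25) + b*(47*c^2 - 122*c + 19) - 14*c^3 + 81*c^2 - 127*c + 30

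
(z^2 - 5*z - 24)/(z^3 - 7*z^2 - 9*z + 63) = (z - 8)/(z^2 - 10*z + 21)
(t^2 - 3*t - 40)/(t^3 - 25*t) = (t - 8)/(t*(t - 5))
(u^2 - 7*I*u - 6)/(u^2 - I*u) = (u - 6*I)/u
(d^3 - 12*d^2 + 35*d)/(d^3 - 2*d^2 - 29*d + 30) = d*(d^2 - 12*d + 35)/(d^3 - 2*d^2 - 29*d + 30)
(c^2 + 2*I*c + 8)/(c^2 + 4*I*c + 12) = (c + 4*I)/(c + 6*I)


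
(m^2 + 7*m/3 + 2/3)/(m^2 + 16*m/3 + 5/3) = (m + 2)/(m + 5)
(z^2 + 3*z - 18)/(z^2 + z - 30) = (z - 3)/(z - 5)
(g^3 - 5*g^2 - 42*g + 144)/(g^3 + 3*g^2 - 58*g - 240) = (g - 3)/(g + 5)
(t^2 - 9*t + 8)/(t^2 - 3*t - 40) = (t - 1)/(t + 5)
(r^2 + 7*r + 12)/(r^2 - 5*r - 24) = (r + 4)/(r - 8)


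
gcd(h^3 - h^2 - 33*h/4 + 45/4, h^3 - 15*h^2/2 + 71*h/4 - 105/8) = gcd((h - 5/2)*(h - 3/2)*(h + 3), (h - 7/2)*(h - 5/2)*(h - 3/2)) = h^2 - 4*h + 15/4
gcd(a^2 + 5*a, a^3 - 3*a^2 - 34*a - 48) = 1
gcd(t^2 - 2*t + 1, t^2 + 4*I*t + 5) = 1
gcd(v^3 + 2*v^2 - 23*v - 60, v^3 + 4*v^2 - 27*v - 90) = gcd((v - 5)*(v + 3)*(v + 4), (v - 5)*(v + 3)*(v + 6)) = v^2 - 2*v - 15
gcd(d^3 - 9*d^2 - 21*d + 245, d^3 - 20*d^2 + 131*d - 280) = d - 7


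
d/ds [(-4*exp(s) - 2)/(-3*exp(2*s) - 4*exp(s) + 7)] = 12*(-exp(2*s) - exp(s) - 3)*exp(s)/(9*exp(4*s) + 24*exp(3*s) - 26*exp(2*s) - 56*exp(s) + 49)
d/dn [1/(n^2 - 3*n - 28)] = (3 - 2*n)/(-n^2 + 3*n + 28)^2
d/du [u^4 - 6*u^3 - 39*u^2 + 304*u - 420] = 4*u^3 - 18*u^2 - 78*u + 304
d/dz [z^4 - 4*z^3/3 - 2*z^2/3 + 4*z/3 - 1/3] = 4*z^3 - 4*z^2 - 4*z/3 + 4/3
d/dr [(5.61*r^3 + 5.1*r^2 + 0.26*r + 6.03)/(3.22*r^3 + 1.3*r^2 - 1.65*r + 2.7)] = (-9.129*r^4 - 20.1874*r^3 - 21.5618*r^2 + 11.862*r + 10.6515)/(10.3684*r^6 + 8.372*r^5 - 8.936*r^4 + 13.098*r^3 + 9.7425*r^2 - 8.91*r + 7.29)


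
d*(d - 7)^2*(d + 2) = d^4 - 12*d^3 + 21*d^2 + 98*d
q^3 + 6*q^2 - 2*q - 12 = (q + 6)*(q - sqrt(2))*(q + sqrt(2))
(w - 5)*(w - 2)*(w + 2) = w^3 - 5*w^2 - 4*w + 20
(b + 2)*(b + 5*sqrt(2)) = b^2 + 2*b + 5*sqrt(2)*b + 10*sqrt(2)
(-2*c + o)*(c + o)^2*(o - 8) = -2*c^3*o + 16*c^3 - 3*c^2*o^2 + 24*c^2*o + o^4 - 8*o^3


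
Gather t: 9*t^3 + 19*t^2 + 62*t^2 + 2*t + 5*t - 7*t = 9*t^3 + 81*t^2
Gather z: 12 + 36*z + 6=36*z + 18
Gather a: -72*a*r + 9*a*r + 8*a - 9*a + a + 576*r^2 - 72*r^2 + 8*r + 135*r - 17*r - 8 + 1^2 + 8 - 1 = -63*a*r + 504*r^2 + 126*r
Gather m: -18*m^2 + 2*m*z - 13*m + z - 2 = -18*m^2 + m*(2*z - 13) + z - 2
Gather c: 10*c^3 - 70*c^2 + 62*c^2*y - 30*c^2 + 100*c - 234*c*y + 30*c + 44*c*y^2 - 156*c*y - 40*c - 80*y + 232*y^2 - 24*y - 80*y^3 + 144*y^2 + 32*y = 10*c^3 + c^2*(62*y - 100) + c*(44*y^2 - 390*y + 90) - 80*y^3 + 376*y^2 - 72*y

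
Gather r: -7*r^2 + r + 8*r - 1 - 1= -7*r^2 + 9*r - 2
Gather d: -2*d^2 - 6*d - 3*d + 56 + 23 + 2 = -2*d^2 - 9*d + 81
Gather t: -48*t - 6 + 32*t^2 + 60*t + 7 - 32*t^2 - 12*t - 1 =0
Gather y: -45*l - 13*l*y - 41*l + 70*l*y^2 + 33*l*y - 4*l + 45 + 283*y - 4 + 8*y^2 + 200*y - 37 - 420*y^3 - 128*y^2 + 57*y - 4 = -90*l - 420*y^3 + y^2*(70*l - 120) + y*(20*l + 540)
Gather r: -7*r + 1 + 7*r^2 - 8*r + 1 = 7*r^2 - 15*r + 2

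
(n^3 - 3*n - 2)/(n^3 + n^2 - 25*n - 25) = (n^2 - n - 2)/(n^2 - 25)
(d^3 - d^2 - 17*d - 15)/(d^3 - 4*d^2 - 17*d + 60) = (d^2 + 4*d + 3)/(d^2 + d - 12)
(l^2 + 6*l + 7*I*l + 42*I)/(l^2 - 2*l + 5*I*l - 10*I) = (l^2 + l*(6 + 7*I) + 42*I)/(l^2 + l*(-2 + 5*I) - 10*I)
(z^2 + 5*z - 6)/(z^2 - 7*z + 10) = (z^2 + 5*z - 6)/(z^2 - 7*z + 10)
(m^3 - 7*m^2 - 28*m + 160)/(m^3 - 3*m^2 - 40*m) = (m - 4)/m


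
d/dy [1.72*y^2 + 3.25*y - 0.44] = 3.44*y + 3.25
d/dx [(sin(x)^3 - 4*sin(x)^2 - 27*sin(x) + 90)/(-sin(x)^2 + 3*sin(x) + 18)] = (-6*sin(x) + cos(x)^2 - 22)*cos(x)/(sin(x) + 3)^2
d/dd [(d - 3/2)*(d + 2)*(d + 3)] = 3*d^2 + 7*d - 3/2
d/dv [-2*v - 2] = -2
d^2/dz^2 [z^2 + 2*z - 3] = 2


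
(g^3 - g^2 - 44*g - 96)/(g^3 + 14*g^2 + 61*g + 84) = (g - 8)/(g + 7)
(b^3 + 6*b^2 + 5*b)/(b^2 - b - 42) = b*(b^2 + 6*b + 5)/(b^2 - b - 42)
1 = 1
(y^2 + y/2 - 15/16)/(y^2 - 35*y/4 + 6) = (y + 5/4)/(y - 8)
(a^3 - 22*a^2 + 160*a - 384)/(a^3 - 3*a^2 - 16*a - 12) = (a^2 - 16*a + 64)/(a^2 + 3*a + 2)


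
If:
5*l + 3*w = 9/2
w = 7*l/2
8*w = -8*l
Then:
No Solution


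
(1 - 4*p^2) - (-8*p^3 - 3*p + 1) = 8*p^3 - 4*p^2 + 3*p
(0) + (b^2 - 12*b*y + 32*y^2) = b^2 - 12*b*y + 32*y^2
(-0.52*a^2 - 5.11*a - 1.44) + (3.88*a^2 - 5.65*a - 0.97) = 3.36*a^2 - 10.76*a - 2.41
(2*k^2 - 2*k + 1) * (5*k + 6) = 10*k^3 + 2*k^2 - 7*k + 6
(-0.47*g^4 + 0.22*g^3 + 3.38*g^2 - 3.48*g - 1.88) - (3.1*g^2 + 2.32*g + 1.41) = -0.47*g^4 + 0.22*g^3 + 0.28*g^2 - 5.8*g - 3.29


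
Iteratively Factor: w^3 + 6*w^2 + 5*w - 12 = (w - 1)*(w^2 + 7*w + 12) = (w - 1)*(w + 4)*(w + 3)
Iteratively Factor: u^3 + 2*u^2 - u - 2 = (u - 1)*(u^2 + 3*u + 2) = (u - 1)*(u + 2)*(u + 1)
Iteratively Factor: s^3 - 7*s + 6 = (s - 1)*(s^2 + s - 6) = (s - 2)*(s - 1)*(s + 3)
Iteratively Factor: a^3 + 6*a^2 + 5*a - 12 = (a - 1)*(a^2 + 7*a + 12) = (a - 1)*(a + 3)*(a + 4)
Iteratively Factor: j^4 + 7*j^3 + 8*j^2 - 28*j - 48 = (j + 2)*(j^3 + 5*j^2 - 2*j - 24) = (j + 2)*(j + 3)*(j^2 + 2*j - 8) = (j - 2)*(j + 2)*(j + 3)*(j + 4)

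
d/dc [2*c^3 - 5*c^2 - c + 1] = 6*c^2 - 10*c - 1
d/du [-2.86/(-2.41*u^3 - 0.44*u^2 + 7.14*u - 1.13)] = (-20.6778*u^2 - 2.5168*u + 20.4204)/(2.41*u^3 + 0.44*u^2 - 7.14*u + 1.13)^2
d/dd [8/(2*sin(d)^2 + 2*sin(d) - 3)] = -(16*sin(2*d) + 16*cos(d))/(-2*sin(d) + cos(2*d) + 2)^2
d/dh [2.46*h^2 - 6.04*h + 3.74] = 4.92*h - 6.04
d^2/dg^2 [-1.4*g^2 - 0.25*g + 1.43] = -2.80000000000000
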